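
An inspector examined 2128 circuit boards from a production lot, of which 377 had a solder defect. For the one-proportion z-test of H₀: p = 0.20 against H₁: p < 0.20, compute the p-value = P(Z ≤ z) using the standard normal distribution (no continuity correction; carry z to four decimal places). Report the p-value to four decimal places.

With x = 377 successes in n = 2128, p̂ = 0.17716.
SE₀ = √(0.20·0.80/2128) = 0.008671.
Test statistic (full precision, shown to 4 dp): z = (377/2128 − 0.20)/SE₀ ≈ -2.6338.
p-value = P(Z ≤ z) with z = -2.6338 → 0.0042.

p-value = 0.0042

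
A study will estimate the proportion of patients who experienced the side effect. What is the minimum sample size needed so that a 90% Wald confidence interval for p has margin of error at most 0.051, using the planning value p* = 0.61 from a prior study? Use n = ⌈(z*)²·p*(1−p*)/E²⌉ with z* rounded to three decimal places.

The 90% critical value is z* = 1.645.
p*(1−p*) = 0.61·0.39 = 0.2379.
Required n before rounding: 2.706025 × 0.2379 / 0.051² = 247.506.
Rounding up, n = 248.

n = 248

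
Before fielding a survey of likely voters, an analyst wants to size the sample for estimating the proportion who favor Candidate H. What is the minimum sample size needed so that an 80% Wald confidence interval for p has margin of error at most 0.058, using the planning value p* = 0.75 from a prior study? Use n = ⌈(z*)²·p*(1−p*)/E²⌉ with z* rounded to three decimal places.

n = 92

For 80% confidence, z* = 1.282.
p*(1−p*) = 0.1875.
(z*)²·p*(1−p*)/E² = 1.643524·0.1875/0.003364 = 91.605.
⌈91.605⌉ = 92.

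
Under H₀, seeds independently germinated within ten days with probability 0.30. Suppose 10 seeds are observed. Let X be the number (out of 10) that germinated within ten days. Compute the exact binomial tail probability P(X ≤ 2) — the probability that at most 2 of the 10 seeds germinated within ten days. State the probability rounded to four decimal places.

X is binomial with n = 10 and p = 0.30.
P(X ≤ 2) = C(10,0)·0.30^0·0.70^10 + C(10,1)·0.30^1·0.70^9 + C(10,2)·0.30^2·0.70^8.
= 0.028248 + 0.121061 + 0.233474 = 0.3828.

P = 0.3828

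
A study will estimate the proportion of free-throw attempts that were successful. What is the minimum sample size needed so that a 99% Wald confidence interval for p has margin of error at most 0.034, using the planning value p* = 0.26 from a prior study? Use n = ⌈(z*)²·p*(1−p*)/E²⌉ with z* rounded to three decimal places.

n = 1105

The 99% critical value is z* = 2.576.
p*(1−p*) = 0.26·0.74 = 0.1924.
(z*)²·p*(1−p*)/E² = 6.635776·0.1924/0.001156 = 1104.432.
⌈1104.432⌉ = 1105.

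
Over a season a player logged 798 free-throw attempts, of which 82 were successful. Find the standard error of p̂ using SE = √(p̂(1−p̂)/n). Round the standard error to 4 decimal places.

SE = 0.0107

The sample proportion is 82/798 = 0.10276.
p̂(1−p̂) = 0.092200.
Dividing by n and taking the root: √0.000115539 = 0.0107.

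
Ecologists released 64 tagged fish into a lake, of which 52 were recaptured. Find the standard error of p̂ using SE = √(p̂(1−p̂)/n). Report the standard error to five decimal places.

Sample proportion p̂ = 52/64 = 0.81250.
p̂(1−p̂) = 0.81250·0.18750 = 0.152344.
Dividing by n and taking the root: √0.002380375 = 0.04879.

SE = 0.04879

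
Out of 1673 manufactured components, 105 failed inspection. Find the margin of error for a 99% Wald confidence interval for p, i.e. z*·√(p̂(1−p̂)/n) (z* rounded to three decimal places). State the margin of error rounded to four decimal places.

ME = 0.0153

With x = 105 successes in n = 1673, p̂ = 0.06276.
Standard error of p̂: √(0.058822/1673) = √0.000035160 = 0.005930.
z* = 2.576 at the 99% level.
ME = 2.576·0.005930 = 0.0153.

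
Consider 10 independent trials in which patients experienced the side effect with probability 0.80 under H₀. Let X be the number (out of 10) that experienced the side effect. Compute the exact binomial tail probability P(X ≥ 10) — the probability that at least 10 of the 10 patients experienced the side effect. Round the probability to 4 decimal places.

X is binomial with n = 10 and p = 0.80.
P(X ≥ 10) = C(10,10)·0.80^10·0.20^0.
= 0.107374 = 0.1074.

P = 0.1074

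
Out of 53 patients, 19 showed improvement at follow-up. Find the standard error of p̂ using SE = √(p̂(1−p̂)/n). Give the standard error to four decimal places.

SE = 0.0659

Sample proportion p̂ = 19/53 = 0.35849.
p̂(1−p̂) = 0.229975.
SE = √(0.229975/53) = 0.0659.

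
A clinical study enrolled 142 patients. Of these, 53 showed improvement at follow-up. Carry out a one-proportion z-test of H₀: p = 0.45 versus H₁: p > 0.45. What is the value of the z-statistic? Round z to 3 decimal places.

z = -1.839

p̂ = 53/142 = 0.37324.
SE₀ = √(0.45·0.55/142) = 0.041749.
z = (0.37324 − 0.45)/0.041749 = -0.07676/0.041749 = -1.839.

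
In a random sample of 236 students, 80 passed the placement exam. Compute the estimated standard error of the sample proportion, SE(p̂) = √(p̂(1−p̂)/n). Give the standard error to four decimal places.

SE = 0.0308

p̂ = 80/236 = 0.33898.
p̂(1−p̂) = 0.224073.
SE = √(0.224073/236) = √0.000949462 = 0.0308.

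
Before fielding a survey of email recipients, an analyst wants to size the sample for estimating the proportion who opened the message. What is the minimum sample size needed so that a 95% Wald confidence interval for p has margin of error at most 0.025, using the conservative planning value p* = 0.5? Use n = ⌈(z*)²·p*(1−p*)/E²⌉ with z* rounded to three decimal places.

n = 1537

For 95% confidence, z* = 1.960.
p*(1−p*) = 0.2500.
(z*)²·p*(1−p*)/E² = 3.841600·0.2500/0.000625 = 1536.640.
Rounding up, n = 1537.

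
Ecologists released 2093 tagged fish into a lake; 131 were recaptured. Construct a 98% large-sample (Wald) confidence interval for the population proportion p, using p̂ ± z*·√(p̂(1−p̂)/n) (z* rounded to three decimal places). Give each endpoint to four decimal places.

(0.0503, 0.0749)

Sample proportion p̂ = 131/2093 = 0.06259.
Standard error of p̂: √(0.058672/2093) = √0.000028033 = 0.005295.
For 98% confidence, z* = 2.326.
Margin of error: 2.326 × 0.005295 = 0.01232.
So the interval runs from 0.0503 to 0.0749.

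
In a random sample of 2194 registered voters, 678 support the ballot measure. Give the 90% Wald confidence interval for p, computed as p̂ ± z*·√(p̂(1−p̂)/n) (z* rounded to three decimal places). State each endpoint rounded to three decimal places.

p̂ = 678/2194 = 0.30902.
Standard error of p̂: √(0.213528/2194) = √0.000097324 = 0.009865.
The 90% critical value is z* = 1.645.
Margin of error: 1.645 × 0.009865 = 0.01623.
So the interval runs from 0.293 to 0.325.

(0.293, 0.325)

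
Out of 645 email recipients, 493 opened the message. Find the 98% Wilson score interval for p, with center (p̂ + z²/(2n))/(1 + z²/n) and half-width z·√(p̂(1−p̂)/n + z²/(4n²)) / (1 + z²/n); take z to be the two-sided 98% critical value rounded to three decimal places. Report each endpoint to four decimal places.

Here p̂ = 493/645 = 0.76434 and z = 2.326 (z² = 5.410276).
Denominator 1 + z²/n = 1 + 5.410276/645 = 1.008388.
Center = (0.76434 + 0.004194)/1.008388 = 0.76214.
Radicand: p̂(1−p̂)/n + z²/(4n²) = 0.000279262 + 0.000003251 = 0.000282513.
Half-width = 2.326·√0.000282513/1.008388 = 0.03877.
Interval: 0.76214 ± 0.03877 → (0.7234, 0.8009).

(0.7234, 0.8009)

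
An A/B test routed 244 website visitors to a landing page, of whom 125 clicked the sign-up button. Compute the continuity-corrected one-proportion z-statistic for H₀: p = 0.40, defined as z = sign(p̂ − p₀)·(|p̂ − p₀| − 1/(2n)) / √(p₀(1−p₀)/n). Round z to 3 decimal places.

z = 3.515

With x = 125 successes in n = 244, p̂ = 0.51230. p̂ − p₀ = 0.112295.
1/(2n) = 0.002049.
Corrected numerator: |0.112295| − 0.002049 = 0.110246.
Null standard error: √(0.40·0.60/244) = √0.000983607 = 0.031363.
z = (+)0.110246/0.031363 = 3.515.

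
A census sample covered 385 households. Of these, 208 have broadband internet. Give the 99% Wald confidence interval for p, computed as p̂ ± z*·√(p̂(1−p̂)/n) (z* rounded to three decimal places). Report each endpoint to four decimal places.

(0.4748, 0.6057)

Sample proportion p̂ = 208/385 = 0.54026.
SE(p̂) = √(0.54026·0.45974/385) = 0.025400.
The 99% critical value is z* = 2.576.
Margin = 2.576·0.025400 = 0.06543.
CI: 0.54026 ± 0.06543 = (0.4748, 0.6057).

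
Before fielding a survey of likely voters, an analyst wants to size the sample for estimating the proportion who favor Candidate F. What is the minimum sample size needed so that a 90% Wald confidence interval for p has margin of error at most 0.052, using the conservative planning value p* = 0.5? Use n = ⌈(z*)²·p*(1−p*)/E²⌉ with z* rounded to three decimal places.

n = 251

z* = 1.645 at the 90% level.
p*(1−p*) = 0.2500.
(z*)²·p*(1−p*)/E² = 2.706025·0.2500/0.002704 = 250.187.
Rounding up, n = 251.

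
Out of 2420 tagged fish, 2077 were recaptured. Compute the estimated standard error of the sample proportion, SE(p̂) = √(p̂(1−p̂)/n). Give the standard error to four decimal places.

SE = 0.0071

p̂ = 2077/2420 = 0.85826.
p̂(1−p̂) = 0.85826·0.14174 = 0.121650.
SE = √(0.121650/2420) = √0.000050269 = 0.0071.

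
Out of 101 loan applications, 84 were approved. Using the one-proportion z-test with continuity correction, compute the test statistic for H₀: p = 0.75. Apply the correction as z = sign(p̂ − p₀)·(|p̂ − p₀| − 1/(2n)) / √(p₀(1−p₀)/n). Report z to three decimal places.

Sample proportion p̂ = 84/101 = 0.83168. p̂ − p₀ = 0.081683.
1/(2n) = 0.004950.
Corrected numerator: |0.081683| − 0.004950 = 0.076733.
Under H₀, SE = √(p₀(1−p₀)/n) = √(0.75·0.25/101) = √0.001856436 = 0.043086.
z = (+)0.076733/0.043086 = 1.781.

z = 1.781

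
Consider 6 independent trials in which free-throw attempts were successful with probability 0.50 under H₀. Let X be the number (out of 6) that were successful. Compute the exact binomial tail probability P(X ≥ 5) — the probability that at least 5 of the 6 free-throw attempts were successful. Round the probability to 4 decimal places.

P = 0.1094

X is binomial with n = 6 and p = 0.50.
P(X ≥ 5) = C(6,5)·0.50^5·0.50^1 + C(6,6)·0.50^6·0.50^0.
= 0.093750 + 0.015625 = 0.1094.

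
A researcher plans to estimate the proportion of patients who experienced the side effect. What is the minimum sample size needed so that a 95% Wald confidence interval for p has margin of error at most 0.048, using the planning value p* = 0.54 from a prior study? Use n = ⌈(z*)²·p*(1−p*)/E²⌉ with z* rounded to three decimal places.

z* = 1.960 at the 95% level.
p*(1−p*) = 0.2484.
Required n before rounding: 3.841600 × 0.2484 / 0.048² = 414.173.
⌈414.173⌉ = 415.

n = 415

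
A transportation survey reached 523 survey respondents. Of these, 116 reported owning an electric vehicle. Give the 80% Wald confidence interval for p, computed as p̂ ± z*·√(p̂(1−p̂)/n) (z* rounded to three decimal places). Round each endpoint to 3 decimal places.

With x = 116 successes in n = 523, p̂ = 0.22180.
Standard error of p̂: √(0.172603/523) = √0.000330025 = 0.018167.
For 80% confidence, z* = 1.282.
Margin = 1.282·0.018167 = 0.02329.
CI: 0.22180 ± 0.02329 = (0.199, 0.245).

(0.199, 0.245)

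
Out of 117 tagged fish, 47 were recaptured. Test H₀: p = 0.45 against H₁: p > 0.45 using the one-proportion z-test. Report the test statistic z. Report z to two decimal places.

p̂ = 47/117 = 0.40171.
SE₀ = √(0.45·0.55/117) = 0.045993.
Test statistic: z = -0.04829/0.045993 = -1.05.

z = -1.05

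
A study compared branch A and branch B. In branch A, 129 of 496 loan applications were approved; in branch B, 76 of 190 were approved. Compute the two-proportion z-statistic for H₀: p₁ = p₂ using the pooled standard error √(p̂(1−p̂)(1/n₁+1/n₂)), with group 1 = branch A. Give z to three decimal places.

Sample proportions: p̂₁ = 129/496 = 0.26008 and p̂₂ = 76/190 = 0.40000.
Pooled p̂ = (129+76)/(496+190) = 205/686 = 0.29883.
Pooled SE = √[0.2095322·0.00727929] ≈ 0.039054.
z = (p̂₁ − p̂₂)/SE = (0.26008 − 0.40000)/0.039054 = -0.13992/0.039054 = -3.583.

z = -3.583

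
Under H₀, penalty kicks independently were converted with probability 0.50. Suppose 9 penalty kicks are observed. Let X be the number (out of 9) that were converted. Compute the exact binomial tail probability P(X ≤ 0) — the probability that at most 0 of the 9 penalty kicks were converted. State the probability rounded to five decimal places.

P = 0.00195

X is binomial with n = 9 and p = 0.50.
P(X ≤ 0) = C(9,0)·0.50^0·0.50^9.
= 0.001953 = 0.00195.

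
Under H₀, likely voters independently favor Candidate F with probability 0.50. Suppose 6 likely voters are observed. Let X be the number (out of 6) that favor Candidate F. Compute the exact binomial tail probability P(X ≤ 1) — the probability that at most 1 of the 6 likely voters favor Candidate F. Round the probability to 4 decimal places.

P = 0.1094

X is binomial with n = 6 and p = 0.50.
P(X ≤ 1) = C(6,0)·0.50^0·0.50^6 + C(6,1)·0.50^1·0.50^5.
= 0.015625 + 0.093750 = 0.1094.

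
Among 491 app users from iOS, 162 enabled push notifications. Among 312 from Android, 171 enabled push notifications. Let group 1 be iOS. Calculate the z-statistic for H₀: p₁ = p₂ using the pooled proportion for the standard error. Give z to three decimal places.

p̂₁ = 162/491 = 0.32994, p̂₂ = 171/312 = 0.54808.
Pooled p̂ = (162+171)/(491+312) = 333/803 = 0.41469.
SE = √[p̂(1−p̂)(1/n₁+1/n₂)] = √[0.41469·0.58531·(1/491+1/312)] ≈ 0.035669.
z = -0.21814/0.035669 = -6.116.

z = -6.116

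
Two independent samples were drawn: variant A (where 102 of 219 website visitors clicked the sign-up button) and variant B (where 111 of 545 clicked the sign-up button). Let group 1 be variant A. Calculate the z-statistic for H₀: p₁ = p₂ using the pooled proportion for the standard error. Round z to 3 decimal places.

Sample proportions: p̂₁ = 102/219 = 0.46575 and p̂₂ = 111/545 = 0.20367.
Pooling: p̂ = 213/764 = 0.27880.
SE = √[p̂(1−p̂)(1/n₁+1/n₂)] = √[0.27880·0.72120·(1/219+1/545)] ≈ 0.035876.
z = 0.26208/0.035876 = 7.305.

z = 7.305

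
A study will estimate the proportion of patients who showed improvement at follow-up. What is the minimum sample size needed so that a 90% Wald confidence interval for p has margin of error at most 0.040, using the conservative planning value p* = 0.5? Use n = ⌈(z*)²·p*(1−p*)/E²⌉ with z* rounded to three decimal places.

For 90% confidence, z* = 1.645.
p*(1−p*) = 0.50·0.50 = 0.2500.
(z*)²·p*(1−p*)/E² = 2.706025·0.2500/0.001600 = 422.816.
⌈422.816⌉ = 423.

n = 423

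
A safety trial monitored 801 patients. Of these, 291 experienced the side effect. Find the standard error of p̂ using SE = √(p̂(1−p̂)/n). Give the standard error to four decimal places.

SE = 0.0170

Sample proportion p̂ = 291/801 = 0.36330.
p̂(1−p̂) = 0.231313.
SE = √(0.231313/801) = √0.000288780 = 0.0170.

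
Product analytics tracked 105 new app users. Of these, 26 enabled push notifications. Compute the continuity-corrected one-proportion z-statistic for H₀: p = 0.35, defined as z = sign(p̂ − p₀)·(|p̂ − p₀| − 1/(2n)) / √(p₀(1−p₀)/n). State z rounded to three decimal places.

z = -2.097

The sample proportion is 26/105 = 0.24762. p̂ − p₀ = -0.102381.
Continuity correction 1/(2n) = 1/210 = 0.004762.
Corrected numerator: |-0.102381| − 0.004762 = 0.097619.
SE₀ = √(0.35·0.65/105) = 0.046547.
z = (−)0.097619/0.046547 = -2.097.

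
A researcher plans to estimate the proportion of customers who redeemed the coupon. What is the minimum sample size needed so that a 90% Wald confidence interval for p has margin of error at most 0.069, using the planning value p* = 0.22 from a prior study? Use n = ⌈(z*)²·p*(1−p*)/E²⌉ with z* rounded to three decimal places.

n = 98

The 90% critical value is z* = 1.645.
p*(1−p*) = 0.1716.
Required n before rounding: 2.706025 × 0.1716 / 0.069² = 97.533.
⌈97.533⌉ = 98.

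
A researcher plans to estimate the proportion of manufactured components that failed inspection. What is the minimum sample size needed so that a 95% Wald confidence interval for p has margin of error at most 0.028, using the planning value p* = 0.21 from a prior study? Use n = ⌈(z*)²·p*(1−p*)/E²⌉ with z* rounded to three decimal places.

n = 813

z* = 1.960 at the 95% level.
p*(1−p*) = 0.21·0.79 = 0.1659.
(z*)²·p*(1−p*)/E² = 3.841600·0.1659/0.000784 = 812.910.
Rounding up, n = 813.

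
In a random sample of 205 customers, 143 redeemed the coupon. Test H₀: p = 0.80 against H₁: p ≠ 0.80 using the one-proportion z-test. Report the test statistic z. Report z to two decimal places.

The sample proportion is 143/205 = 0.69756.
Null standard error: √(0.80·0.20/205) = √0.000780488 = 0.027937.
Test statistic: z = -0.10244/0.027937 = -3.67.

z = -3.67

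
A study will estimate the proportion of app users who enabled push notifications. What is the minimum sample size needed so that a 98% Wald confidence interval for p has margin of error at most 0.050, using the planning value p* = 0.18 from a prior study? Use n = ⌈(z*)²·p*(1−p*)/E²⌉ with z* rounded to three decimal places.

n = 320

The 98% critical value is z* = 2.326.
p*(1−p*) = 0.18·0.82 = 0.1476.
(z*)²·p*(1−p*)/E² = 5.410276·0.1476/0.002500 = 319.423.
Rounding up, n = 320.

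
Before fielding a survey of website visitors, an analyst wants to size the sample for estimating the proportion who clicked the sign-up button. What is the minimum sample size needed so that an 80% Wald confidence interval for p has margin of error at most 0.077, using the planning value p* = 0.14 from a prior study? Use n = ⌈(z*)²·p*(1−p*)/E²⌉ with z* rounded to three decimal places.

The 80% critical value is z* = 1.282.
p*(1−p*) = 0.14·0.86 = 0.1204.
(z*)²·p*(1−p*)/E² = 1.643524·0.1204/0.005929 = 33.375.
⌈33.375⌉ = 34.

n = 34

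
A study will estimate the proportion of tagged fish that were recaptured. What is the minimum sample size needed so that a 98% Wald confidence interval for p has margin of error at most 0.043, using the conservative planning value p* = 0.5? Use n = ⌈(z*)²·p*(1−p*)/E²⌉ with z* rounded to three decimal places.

The 98% critical value is z* = 2.326.
p*(1−p*) = 0.50·0.50 = 0.2500.
(z*)²·p*(1−p*)/E² = 5.410276·0.2500/0.001849 = 731.514.
⌈731.514⌉ = 732.

n = 732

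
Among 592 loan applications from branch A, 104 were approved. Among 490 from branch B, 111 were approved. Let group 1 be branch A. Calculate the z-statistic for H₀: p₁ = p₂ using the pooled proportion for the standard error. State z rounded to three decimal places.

Sample proportions: p̂₁ = 104/592 = 0.17568 and p̂₂ = 111/490 = 0.22653.
Pooling: p̂ = 215/1082 = 0.19871.
Pooled SE = √[0.1592220·0.00373001] ≈ 0.024370.
z = (p̂₁ − p̂₂)/SE = (0.17568 − 0.22653)/0.024370 = -0.05085/0.024370 = -2.087.

z = -2.087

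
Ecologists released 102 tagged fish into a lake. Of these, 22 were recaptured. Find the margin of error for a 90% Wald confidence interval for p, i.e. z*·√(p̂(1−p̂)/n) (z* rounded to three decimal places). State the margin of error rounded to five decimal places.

ME = 0.06699

Sample proportion p̂ = 22/102 = 0.21569.
SE = √(p̂(1−p̂)/n) = √(0.169166/102) = 0.040725.
The 90% critical value is z* = 1.645.
So ME = 0.06699.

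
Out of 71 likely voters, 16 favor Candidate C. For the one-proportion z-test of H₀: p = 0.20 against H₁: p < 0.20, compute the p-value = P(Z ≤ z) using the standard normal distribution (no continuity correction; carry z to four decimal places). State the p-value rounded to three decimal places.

p̂ = 16/71 = 0.22535.
Null standard error: √(0.20·0.80/71) = √0.002253521 = 0.047471.
Test statistic (full precision, shown to 4 dp): z = (16/71 − 0.20)/SE₀ ≈ 0.5341.
From the standard normal, P(Z ≤ z) = 0.703.

p-value = 0.703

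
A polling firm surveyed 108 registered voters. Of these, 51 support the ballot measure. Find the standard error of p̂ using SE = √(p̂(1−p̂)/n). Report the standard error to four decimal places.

p̂ = 51/108 = 0.47222.
p̂(1−p̂) = 0.47222·0.52778 = 0.249228.
Dividing by n and taking the root: √0.002307667 = 0.0480.

SE = 0.0480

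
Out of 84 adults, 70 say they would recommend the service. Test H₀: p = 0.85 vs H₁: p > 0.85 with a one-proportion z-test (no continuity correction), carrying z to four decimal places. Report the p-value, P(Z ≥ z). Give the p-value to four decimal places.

p-value = 0.6656

Sample proportion p̂ = 70/84 = 0.83333.
Null standard error: √(0.85·0.15/84) = √0.001517857 = 0.038960.
Test statistic (full precision, shown to 4 dp): z = (70/84 − 0.85)/SE₀ ≈ -0.4278.
From the standard normal, P(Z ≥ z) = 0.6656.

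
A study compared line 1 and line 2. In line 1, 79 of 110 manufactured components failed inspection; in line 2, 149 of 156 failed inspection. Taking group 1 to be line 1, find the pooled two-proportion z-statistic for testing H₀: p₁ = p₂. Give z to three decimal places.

z = -5.439

Sample proportions: p̂₁ = 79/110 = 0.71818 and p̂₂ = 149/156 = 0.95513.
Pooling: p̂ = 228/266 = 0.85714.
SE = √[p̂(1−p̂)(1/n₁+1/n₂)] = √[0.85714·0.14286·(1/110+1/156)] ≈ 0.043567.
z = (p̂₁ − p̂₂)/SE = (0.71818 − 0.95513)/0.043567 = -0.23695/0.043567 = -5.439.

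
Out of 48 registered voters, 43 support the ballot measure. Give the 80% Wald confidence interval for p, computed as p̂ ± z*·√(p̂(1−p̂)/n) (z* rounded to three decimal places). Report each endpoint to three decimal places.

(0.839, 0.952)

With x = 43 successes in n = 48, p̂ = 0.89583.
Standard error of p̂: √(0.093316/48) = √0.001944083 = 0.044092.
The 80% critical value is z* = 1.282.
Margin = 1.282·0.044092 = 0.05653.
Interval: 0.89583 ± 0.05653 → (0.839, 0.952).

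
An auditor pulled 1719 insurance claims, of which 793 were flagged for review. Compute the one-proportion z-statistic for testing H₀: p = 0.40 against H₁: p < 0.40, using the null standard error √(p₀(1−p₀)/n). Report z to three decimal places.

Sample proportion p̂ = 793/1719 = 0.46131.
SE₀ = √(0.40·0.60/1719) = 0.011816.
z = (p̂ − p₀)/SE = (0.46131 − 0.40)/0.011816 = 5.189.

z = 5.189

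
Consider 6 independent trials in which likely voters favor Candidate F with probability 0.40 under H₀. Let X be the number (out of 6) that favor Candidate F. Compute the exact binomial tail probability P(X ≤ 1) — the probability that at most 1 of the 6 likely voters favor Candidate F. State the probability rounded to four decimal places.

P = 0.2333

X is binomial with n = 6 and p = 0.40.
P(X ≤ 1) = C(6,0)·0.40^0·0.60^6 + C(6,1)·0.40^1·0.60^5.
= 0.046656 + 0.186624 = 0.2333.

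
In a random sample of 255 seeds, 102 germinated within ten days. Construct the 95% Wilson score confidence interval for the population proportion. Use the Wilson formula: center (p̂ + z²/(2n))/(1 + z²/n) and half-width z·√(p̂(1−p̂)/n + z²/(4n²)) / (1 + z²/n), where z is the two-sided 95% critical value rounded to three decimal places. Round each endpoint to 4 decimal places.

Here p̂ = 102/255 = 0.40000 and z = 1.960 (z² = 3.841600).
Denominator 1 + z²/n = 1 + 3.841600/255 = 1.015065.
Adjusted center: (0.40000 + z²/(2n))/1.015065 = 0.40148.
Radicand: p̂(1−p̂)/n + z²/(4n²) = 0.000941176 + 0.000014770 = 0.000955946.
Half-width = 1.960·√0.000955946/1.015065 = 0.05970.
Interval: 0.40148 ± 0.05970 → (0.3418, 0.4612).

(0.3418, 0.4612)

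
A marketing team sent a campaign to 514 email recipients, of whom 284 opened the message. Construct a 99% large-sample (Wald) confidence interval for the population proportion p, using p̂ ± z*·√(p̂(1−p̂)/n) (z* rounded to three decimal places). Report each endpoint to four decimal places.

(0.4960, 0.6090)

The sample proportion is 284/514 = 0.55253.
SE = √(p̂(1−p̂)/n) = √(0.247241/514) = 0.021932.
z* = 2.576 at the 99% level.
Margin of error: 2.576 × 0.021932 = 0.05650.
So the interval runs from 0.4960 to 0.6090.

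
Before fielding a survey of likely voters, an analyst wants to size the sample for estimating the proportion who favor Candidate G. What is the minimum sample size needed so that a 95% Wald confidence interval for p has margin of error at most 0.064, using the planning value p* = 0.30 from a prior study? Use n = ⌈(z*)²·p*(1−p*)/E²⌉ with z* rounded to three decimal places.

n = 197

The 95% critical value is z* = 1.960.
p*(1−p*) = 0.2100.
(z*)²·p*(1−p*)/E² = 3.841600·0.2100/0.004096 = 196.957.
⌈196.957⌉ = 197.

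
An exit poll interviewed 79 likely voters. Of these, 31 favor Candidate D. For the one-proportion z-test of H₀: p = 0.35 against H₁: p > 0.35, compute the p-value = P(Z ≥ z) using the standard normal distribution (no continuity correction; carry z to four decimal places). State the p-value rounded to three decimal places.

Sample proportion p̂ = 31/79 = 0.39241.
SE₀ = √(0.35·0.65/79) = 0.053663.
z = (p̂ − p₀)/SE = (31/79 − 0.35)/0.053663 ≈ 0.7902.
p-value = P(Z ≥ z) with z = 0.7902 → 0.215.

p-value = 0.215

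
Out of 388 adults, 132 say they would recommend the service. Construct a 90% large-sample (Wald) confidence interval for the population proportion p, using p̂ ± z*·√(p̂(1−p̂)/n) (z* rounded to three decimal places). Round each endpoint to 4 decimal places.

Sample proportion p̂ = 132/388 = 0.34021.
SE(p̂) = √(0.34021·0.65979/388) = 0.024052.
z* = 1.645 at the 90% level.
Margin of error: 1.645 × 0.024052 = 0.03957.
CI: 0.34021 ± 0.03957 = (0.3006, 0.3798).

(0.3006, 0.3798)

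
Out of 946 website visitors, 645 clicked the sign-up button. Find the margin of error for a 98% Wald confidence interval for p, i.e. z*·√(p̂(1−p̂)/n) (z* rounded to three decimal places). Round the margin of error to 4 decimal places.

The sample proportion is 645/946 = 0.68182.
SE = √(p̂(1−p̂)/n) = √(0.216942/946) = 0.015144.
z* = 2.326 at the 98% level.
So ME = 0.0352.

ME = 0.0352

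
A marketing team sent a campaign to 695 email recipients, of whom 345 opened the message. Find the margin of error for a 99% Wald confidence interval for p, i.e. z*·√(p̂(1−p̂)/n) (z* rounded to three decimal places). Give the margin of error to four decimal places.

p̂ = 345/695 = 0.49640.
SE(p̂) = √(0.49640·0.50360/695) = 0.018966.
z* = 2.576 at the 99% level.
So ME = 0.0489.

ME = 0.0489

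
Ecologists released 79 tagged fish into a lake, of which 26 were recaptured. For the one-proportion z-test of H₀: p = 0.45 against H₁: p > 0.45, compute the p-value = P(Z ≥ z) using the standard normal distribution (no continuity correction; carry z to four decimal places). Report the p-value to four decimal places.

p-value = 0.9846

The sample proportion is 26/79 = 0.32911.
Under H₀, SE = √(p₀(1−p₀)/n) = √(0.45·0.55/79) = √0.003132911 = 0.055972.
Test statistic (full precision, shown to 4 dp): z = (26/79 − 0.45)/SE₀ ≈ -2.1597.
From the standard normal, P(Z ≥ z) = 0.9846.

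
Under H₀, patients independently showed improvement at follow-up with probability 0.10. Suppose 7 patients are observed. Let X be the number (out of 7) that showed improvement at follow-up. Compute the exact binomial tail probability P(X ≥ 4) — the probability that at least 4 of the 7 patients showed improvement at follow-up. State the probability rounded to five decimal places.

X ~ Binomial(n=7, p=0.10).
P(X ≥ 4) = C(7,4)·0.10^4·0.90^3 + C(7,5)·0.10^5·0.90^2 + C(7,6)·0.10^6·0.90^1 + C(7,7)·0.10^7·0.90^0.
= 0.002552 + 0.000170 + 0.000006 + 0.000000 = 0.00273.

P = 0.00273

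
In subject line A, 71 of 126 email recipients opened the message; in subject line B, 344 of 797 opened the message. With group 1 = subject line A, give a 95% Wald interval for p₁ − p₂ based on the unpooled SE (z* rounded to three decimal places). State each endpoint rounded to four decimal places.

p̂₁ = 71/126 = 0.56349, p̂₂ = 344/797 = 0.43162; p̂₁ − p̂₂ = 0.13187.
Unpooled SE = √(p̂₁(1−p̂₁)/n₁ + p̂₂(1−p̂₂)/n₂) = √(0.001952133 + 0.000307809) = 0.047539.
For 95% confidence, z* = 1.960. Margin of error = 0.09318.
Interval: 0.13187 ± 0.09318 → (0.0387, 0.2250).

(0.0387, 0.2250)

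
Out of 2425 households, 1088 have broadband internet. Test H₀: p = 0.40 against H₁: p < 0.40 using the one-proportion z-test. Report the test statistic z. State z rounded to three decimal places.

Sample proportion p̂ = 1088/2425 = 0.44866.
SE₀ = √(0.40·0.60/2425) = 0.009948.
Test statistic: z = 0.04866/0.009948 = 4.891.

z = 4.891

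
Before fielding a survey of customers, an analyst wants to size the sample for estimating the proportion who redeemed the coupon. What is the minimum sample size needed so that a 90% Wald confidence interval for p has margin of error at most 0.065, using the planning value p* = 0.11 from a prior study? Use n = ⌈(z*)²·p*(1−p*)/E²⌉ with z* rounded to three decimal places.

z* = 1.645 at the 90% level.
p*(1−p*) = 0.11·0.89 = 0.0979.
(z*)²·p*(1−p*)/E² = 2.706025·0.0979/0.004225 = 62.703.
Rounding up, n = 63.

n = 63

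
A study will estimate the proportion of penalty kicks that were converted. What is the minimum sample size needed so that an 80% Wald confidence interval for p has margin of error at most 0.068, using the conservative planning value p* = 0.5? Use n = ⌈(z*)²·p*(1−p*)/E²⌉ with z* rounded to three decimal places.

n = 89

The 80% critical value is z* = 1.282.
p*(1−p*) = 0.50·0.50 = 0.2500.
Required n before rounding: 1.643524 × 0.2500 / 0.068² = 88.858.
⌈88.858⌉ = 89.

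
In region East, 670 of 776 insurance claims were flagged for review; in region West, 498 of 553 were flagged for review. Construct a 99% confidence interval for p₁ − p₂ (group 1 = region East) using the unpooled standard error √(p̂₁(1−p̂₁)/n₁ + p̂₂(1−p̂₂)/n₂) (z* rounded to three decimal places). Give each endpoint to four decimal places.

p̂₁ = 670/776 = 0.86340, p̂₂ = 498/553 = 0.90054; p̂₁ − p̂₂ = -0.03714.
Unpooled SE = √(p̂₁(1−p̂₁)/n₁ + p̂₂(1−p̂₂)/n₂) = √(0.000151983 + 0.000161963) = 0.017719.
z* = 2.576 at the 99% level. Margin = 2.576·0.017719 = 0.04564.
Interval: -0.03714 ± 0.04564 → (-0.0828, 0.0085).

(-0.0828, 0.0085)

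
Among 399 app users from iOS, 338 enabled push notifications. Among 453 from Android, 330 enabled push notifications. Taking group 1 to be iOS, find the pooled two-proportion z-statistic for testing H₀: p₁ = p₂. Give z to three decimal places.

z = 4.199

p̂₁ = 338/399 = 0.84712, p̂₂ = 330/453 = 0.72848.
Pooled p̂ = (338+330)/(399+453) = 668/852 = 0.78404.
SE = √[p̂(1−p̂)(1/n₁+1/n₂)] = √[0.78404·0.21596·(1/399+1/453)] ≈ 0.028252.
z = 0.11864/0.028252 = 4.199.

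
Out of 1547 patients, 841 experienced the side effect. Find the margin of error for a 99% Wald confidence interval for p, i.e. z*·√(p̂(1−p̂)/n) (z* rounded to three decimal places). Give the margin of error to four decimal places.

ME = 0.0326

p̂ = 841/1547 = 0.54363.
SE(p̂) = √(0.54363·0.45637/1547) = 0.012664.
The 99% critical value is z* = 2.576.
Margin of error = z*·SE = 2.576 × 0.012664 = 0.0326.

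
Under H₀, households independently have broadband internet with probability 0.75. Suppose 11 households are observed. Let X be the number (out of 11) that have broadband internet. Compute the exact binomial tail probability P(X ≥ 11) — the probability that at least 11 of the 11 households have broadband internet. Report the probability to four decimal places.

P = 0.0422

X ~ Binomial(n=11, p=0.75).
P(X ≥ 11) = C(11,11)·0.75^11·0.25^0.
= 0.042235 = 0.0422.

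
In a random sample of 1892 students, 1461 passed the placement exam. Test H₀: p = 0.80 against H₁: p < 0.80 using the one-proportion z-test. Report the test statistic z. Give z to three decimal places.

Sample proportion p̂ = 1461/1892 = 0.77220.
Under H₀, SE = √(p₀(1−p₀)/n) = √(0.80·0.20/1892) = √0.000084567 = 0.009196.
Test statistic: z = -0.02780/0.009196 = -3.023.

z = -3.023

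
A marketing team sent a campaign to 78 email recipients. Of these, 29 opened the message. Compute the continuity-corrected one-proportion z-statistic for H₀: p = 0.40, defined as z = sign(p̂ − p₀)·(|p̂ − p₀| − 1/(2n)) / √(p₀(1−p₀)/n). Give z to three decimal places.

The sample proportion is 29/78 = 0.37179. p̂ − p₀ = -0.028205.
1/(2n) = 0.006410.
Corrected numerator: |-0.028205| − 0.006410 = 0.021795.
Under H₀, SE = √(p₀(1−p₀)/n) = √(0.40·0.60/78) = √0.003076923 = 0.055470.
z = (−)0.021795/0.055470 = -0.393.

z = -0.393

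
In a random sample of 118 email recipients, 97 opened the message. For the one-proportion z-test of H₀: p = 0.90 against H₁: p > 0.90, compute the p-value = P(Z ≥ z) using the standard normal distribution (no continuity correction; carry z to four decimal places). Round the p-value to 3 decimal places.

The sample proportion is 97/118 = 0.82203.
Null standard error: √(0.90·0.10/118) = √0.000762712 = 0.027617.
z = (p̂ − p₀)/SE = (97/118 − 0.90)/0.027617 ≈ -2.8231.
From the standard normal, P(Z ≥ z) = 0.998.

p-value = 0.998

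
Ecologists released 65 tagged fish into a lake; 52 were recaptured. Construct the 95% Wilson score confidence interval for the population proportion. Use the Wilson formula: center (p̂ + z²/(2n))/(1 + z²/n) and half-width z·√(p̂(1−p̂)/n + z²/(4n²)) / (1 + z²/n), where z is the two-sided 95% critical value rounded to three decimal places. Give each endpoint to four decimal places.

(0.6873, 0.8792)

Here p̂ = 52/65 = 0.80000 and z = 1.960 (z² = 3.841600).
1 + z²/n = 1.059102.
Adjusted center: (0.80000 + z²/(2n))/1.059102 = 0.78326.
Radicand: p̂(1−p̂)/n + z²/(4n²) = 0.002461538 + 0.000227314 = 0.002688852.
Half-width = z·√(radicand)/denom = 1.960·0.051854/1.059102 = 0.09596.
So the interval runs from 0.6873 to 0.8792.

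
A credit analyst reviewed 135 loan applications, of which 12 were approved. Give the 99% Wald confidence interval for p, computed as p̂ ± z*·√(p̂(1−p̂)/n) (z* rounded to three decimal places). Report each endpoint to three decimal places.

(0.026, 0.152)

p̂ = 12/135 = 0.08889.
Standard error of p̂: √(0.080988/135) = √0.000599909 = 0.024493.
z* = 2.576 at the 99% level.
Margin = 2.576·0.024493 = 0.06309.
CI: 0.08889 ± 0.06309 = (0.026, 0.152).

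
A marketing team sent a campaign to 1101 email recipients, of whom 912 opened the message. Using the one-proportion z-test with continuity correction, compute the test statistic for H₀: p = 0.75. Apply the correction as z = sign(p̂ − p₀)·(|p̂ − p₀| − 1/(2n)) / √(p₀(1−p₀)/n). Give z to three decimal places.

The sample proportion is 912/1101 = 0.82834. p̂ − p₀ = 0.078338.
Continuity correction 1/(2n) = 1/2202 = 0.000454.
Corrected numerator: |0.078338| − 0.000454 = 0.077884.
Under H₀, SE = √(p₀(1−p₀)/n) = √(0.75·0.25/1101) = √0.000170300 = 0.013050.
z = (+)0.077884/0.013050 = 5.968.

z = 5.968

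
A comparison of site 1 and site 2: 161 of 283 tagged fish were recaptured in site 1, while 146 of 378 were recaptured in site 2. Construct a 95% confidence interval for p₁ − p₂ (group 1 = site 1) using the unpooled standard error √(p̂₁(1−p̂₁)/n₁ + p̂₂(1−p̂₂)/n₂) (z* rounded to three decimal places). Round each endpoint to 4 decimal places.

p̂₁ = 0.56890, p̂₂ = 0.38624, so the observed difference is 0.18266.
Unpooled SE = √(p̂₁(1−p̂₁)/n₁ + p̂₂(1−p̂₂)/n₂) = √(0.000866615 + 0.000627141) = 0.038649.
z* = 1.960 at the 95% level. Margin = 1.960·0.038649 = 0.07575.
Interval: 0.18266 ± 0.07575 → (0.1069, 0.2584).

(0.1069, 0.2584)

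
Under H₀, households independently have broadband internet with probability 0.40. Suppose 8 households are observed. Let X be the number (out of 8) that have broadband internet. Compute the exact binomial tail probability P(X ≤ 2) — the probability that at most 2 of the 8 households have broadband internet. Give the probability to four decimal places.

X ~ Binomial(n=8, p=0.40).
P(X ≤ 2) = C(8,0)·0.40^0·0.60^8 + C(8,1)·0.40^1·0.60^7 + C(8,2)·0.40^2·0.60^6.
= 0.016796 + 0.089580 + 0.209019 = 0.3154.

P = 0.3154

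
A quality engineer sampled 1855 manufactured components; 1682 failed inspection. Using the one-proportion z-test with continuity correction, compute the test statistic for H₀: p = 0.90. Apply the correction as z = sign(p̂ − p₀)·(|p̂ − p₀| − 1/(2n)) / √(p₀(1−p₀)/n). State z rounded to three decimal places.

The sample proportion is 1682/1855 = 0.90674. p̂ − p₀ = 0.006739.
Continuity correction 1/(2n) = 1/3710 = 0.000270.
Corrected numerator: |0.006739| − 0.000270 = 0.006469.
SE₀ = √(0.90·0.10/1855) = 0.006965.
z = (+)0.006469/0.006965 = 0.929.

z = 0.929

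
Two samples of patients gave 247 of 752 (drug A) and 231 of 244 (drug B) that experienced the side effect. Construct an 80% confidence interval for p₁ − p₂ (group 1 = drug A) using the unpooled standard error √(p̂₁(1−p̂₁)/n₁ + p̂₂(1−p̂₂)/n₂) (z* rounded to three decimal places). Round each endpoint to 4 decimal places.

(-0.6469, -0.5896)

p̂₁ = 0.32846, p̂₂ = 0.94672, so the observed difference is -0.61826.
Unpooled SE = √(p̂₁(1−p̂₁)/n₁ + p̂₂(1−p̂₂)/n₂) = √(0.000293315 + 0.000206722) = 0.022362.
For 80% confidence, z* = 1.282. Margin = 1.282·0.022362 = 0.02867.
CI: -0.61826 ± 0.02867 = (-0.6469, -0.5896).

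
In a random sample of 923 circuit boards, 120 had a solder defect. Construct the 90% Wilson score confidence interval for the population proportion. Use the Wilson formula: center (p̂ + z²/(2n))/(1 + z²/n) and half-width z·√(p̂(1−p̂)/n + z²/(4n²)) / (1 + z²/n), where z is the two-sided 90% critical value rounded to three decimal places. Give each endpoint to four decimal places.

(0.1129, 0.1493)

Here p̂ = 120/923 = 0.13001 and z = 1.645 (z² = 2.706025).
Denominator 1 + z²/n = 1 + 2.706025/923 = 1.002932.
Center = (0.13001 + 0.001466)/1.002932 = 0.13109.
Radicand: p̂(1−p̂)/n + z²/(4n²) = 0.000122544 + 0.000000794 = 0.000123338.
Half-width = 1.645·√0.000123338/1.002932 = 0.01822.
CI: 0.13109 ± 0.01822 = (0.1129, 0.1493).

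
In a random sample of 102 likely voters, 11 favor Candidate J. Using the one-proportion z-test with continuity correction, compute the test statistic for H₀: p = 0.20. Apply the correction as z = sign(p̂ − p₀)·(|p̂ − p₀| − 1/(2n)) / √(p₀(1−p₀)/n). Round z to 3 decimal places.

z = -2.203

p̂ = 11/102 = 0.10784. p̂ − p₀ = -0.092157.
1/(2n) = 0.004902.
Corrected numerator: |-0.092157| − 0.004902 = 0.087255.
Under H₀, SE = √(p₀(1−p₀)/n) = √(0.20·0.80/102) = √0.001568627 = 0.039606.
z = −0.087255/0.039606 = -2.203.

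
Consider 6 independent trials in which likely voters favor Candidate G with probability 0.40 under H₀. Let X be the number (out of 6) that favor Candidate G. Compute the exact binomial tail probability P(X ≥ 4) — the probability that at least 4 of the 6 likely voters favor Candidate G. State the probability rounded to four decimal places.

X is binomial with n = 6 and p = 0.40.
P(X ≥ 4) = C(6,4)·0.40^4·0.60^2 + C(6,5)·0.40^5·0.60^1 + C(6,6)·0.40^6·0.60^0.
= 0.138240 + 0.036864 + 0.004096 = 0.1792.

P = 0.1792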